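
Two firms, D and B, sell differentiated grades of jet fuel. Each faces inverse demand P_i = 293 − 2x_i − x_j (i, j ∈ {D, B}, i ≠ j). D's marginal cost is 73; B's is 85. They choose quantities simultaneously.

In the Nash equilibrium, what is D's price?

162.6

Firm D's profit: π = x_D(293 − 2x_D − x_B) − 73x_D.
∂π/∂x_D = 220 − 4x_D − x_B = 0 ⇒ x_D = 55 − 0.25x_B.
Similarly x_B = 52 − 0.25x_D.
Plugging x_B into D's best response: x_D = 55 − 0.25(52 − 0.25x_D) ⇒ 0.9375x_D = 42, so x_D = 44.8.
Then x_B = 52 − 0.25·44.8 = 40.8.
P_D = 293 − 2·44.8 − 40.8 = 162.6.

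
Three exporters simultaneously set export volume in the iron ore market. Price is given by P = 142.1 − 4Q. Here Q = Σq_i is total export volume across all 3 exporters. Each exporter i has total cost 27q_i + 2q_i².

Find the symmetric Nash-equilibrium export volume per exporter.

5.755

A representative exporter's profit is π_i = q_i(142.1 − 4Q) − 27q_i − 2q_i², with Q = q_i + Σ_{j≠i} q_j.
First-order condition: 115.1 − 12q_i − 4Σ_{j≠i} q_j = 0.
With identical exporters, set every q_j = q: then 115.1 − 12q − 8q = 0, i.e. q = 115.1/20 = 5.755.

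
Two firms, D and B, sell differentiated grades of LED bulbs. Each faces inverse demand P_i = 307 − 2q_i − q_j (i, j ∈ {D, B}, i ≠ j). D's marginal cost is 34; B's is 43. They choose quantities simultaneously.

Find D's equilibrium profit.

6094.08

Firm D's profit: π = q_D(307 − 2q_D − q_B) − 34q_D.
∂π/∂q_D = 273 − 4q_D − q_B = 0 ⇒ q_D = 68.25 − 0.25q_B.
Similarly q_B = 66 − 0.25q_D.
Substituting the second reaction function into the first: q_D = 68.25 − 0.25(66 − 0.25q_D), which gives 0.9375q_D = 51.75 ⇒ q_D = 55.2.
Then q_B = 66 − 0.25·55.2 = 52.2.
P_D = 307 − 2·55.2 − 52.2 = 144.4.
Profit = (144.4 − 34)·55.2 = 6094.08.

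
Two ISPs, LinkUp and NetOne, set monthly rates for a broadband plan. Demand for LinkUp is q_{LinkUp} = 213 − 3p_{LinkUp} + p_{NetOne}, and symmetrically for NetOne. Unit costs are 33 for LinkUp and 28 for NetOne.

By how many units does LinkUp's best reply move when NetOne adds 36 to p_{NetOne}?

6

LinkUp's profit: π = (p_{LinkUp} − 33)(213 − 3p_{LinkUp} + p_{NetOne}).
∂π/∂p_{LinkUp} = 312 − 6p_{LinkUp} + p_{NetOne} = 0 ⇒ p_{LinkUp} = 52 + (1/6)p_{NetOne}.
The reaction-function slope is 1/6, so a 36-unit rise in p_{NetOne} moves p_{LinkUp} by 1/6 × 36 = 6. LinkUp's best response rises — the actions are strategic complements.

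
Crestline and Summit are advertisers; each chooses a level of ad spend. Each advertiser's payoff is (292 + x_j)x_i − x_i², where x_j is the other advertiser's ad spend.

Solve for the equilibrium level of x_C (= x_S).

292

Crestline's payoff is (292 + x_S)x_C − x_C².
∂π/∂x_C = 292 + x_S − 2x_C = 0, so x_C = 146 + 0.5x_S.
By symmetry x_S = x_C; substituting into the reaction function, 0.5x_C = 146 and x_C = 292.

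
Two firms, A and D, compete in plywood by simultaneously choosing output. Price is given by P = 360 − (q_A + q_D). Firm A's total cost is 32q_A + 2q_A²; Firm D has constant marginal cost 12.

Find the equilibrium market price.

172

Firm A's profit: π = q_A(360 − (q_A + q_D)) − 32q_A − 2q_A².
∂π/∂q_A = 328 − 6q_A − q_D = 0, so q_A = 164/3 − (1/6)q_D.
For D: ∂π/∂q_D = 348 − 2q_D − q_A = 0 ⇒ q_D = 174 − 0.5q_A.
Substituting the second reaction function into the first: q_A = 164/3 − (1/6)(174 − 0.5q_A), which gives (11/12)q_A = 77/3 ⇒ q_A = 28.
Then q_D = 174 − 0.5·28 = 160.
Equilibrium price: P = 360 − 188 = 172.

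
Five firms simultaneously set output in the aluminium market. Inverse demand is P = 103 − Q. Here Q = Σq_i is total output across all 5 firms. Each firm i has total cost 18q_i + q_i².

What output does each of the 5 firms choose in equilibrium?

10.625

A representative firm's profit is π_i = q_i(103 − Q) − 18q_i − q_i², with Q = q_i + Σ_{j≠i} q_j.
First-order condition: 85 − 4q_i − Σ_{j≠i} q_j = 0.
Imposing symmetry (q_j = q for all j) turns Σ_{j≠i} q_j into 4q, so 85 = 8q and q = 10.625.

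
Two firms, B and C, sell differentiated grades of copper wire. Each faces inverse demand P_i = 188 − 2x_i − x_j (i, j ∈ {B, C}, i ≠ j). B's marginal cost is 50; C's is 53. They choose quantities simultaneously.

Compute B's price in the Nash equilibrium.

Firm B's profit: π = x_B(188 − 2x_B − x_C) − 50x_B.
∂π/∂x_B = 138 − 4x_B − x_C = 0 ⇒ x_B = 34.5 − 0.25x_C.
Similarly x_C = 33.75 − 0.25x_B.
Plugging x_C into B's best response: x_B = 34.5 − 0.25(33.75 − 0.25x_B) ⇒ 0.9375x_B = 26.0625, so x_B = 27.8.
Then x_C = 33.75 − 0.25·27.8 = 26.8.
P_B = 188 − 2·27.8 − 26.8 = 105.6.

105.6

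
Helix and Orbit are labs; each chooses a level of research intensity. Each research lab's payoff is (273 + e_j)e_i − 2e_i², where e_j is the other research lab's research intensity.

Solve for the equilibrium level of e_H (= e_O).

91

Helix's payoff is (273 + e_O)e_H − 2e_H².
∂π/∂e_H = 273 + e_O − 4e_H = 0, so e_H = 68.25 + 0.25e_O.
The game is symmetric, so in equilibrium e_O = e_H: the reaction function gives 0.75e_H = 68.25, hence e_H = 91.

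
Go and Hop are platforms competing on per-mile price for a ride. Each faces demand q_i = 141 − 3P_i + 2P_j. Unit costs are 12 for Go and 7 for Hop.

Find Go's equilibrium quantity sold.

93.9375

Go's profit: π = (P_{Go} − 12)(141 − 3P_{Go} + 2P_{Hop}).
∂π/∂P_{Go} = 177 − 6P_{Go} + 2P_{Hop} = 0 ⇒ P_{Go} = 29.5 + (1/3)P_{Hop}.
Similarly P_{Hop} = 27 + (1/3)P_{Go}.
Plugging P_{Hop} into Go's best response: P_{Go} = 29.5 + (1/3)(27 + (1/3)P_{Go}) ⇒ (8/9)P_{Go} = 38.5, so P_{Go} = 43.3125.
Then P_{Hop} = 27 + (1/3)·43.3125 = 41.4375.
q_{Go} = 141 − 3·43.3125 + 2·41.4375 = 93.9375.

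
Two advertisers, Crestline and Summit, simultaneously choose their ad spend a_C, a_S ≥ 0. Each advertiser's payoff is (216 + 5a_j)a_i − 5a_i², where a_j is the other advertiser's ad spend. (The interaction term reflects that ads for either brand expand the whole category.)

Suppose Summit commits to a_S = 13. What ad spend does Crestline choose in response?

Crestline's payoff is (216 + 5a_S)a_C − 5a_C².
∂π/∂a_C = 216 + 5a_S − 10a_C = 0, so a_C = 21.6 + 0.5a_S.
At a_S = 13: a_C = 21.6 + 0.5·13 = 28.1.

28.1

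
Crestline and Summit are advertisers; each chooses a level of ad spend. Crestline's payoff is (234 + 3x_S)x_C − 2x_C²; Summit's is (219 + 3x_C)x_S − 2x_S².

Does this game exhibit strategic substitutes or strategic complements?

Expanding Crestline's payoff: 234x_C + 3x_Sx_C − 2x_C².
∂π/∂x_C = 234 + 3x_S − 4x_C = 0, so x_C = 58.5 + 0.75x_S.
The best-response slope dx_C/dx_S = 0.75 > 0: the reaction function is upward-sloping, so the choices are strategic complements.

strategic complements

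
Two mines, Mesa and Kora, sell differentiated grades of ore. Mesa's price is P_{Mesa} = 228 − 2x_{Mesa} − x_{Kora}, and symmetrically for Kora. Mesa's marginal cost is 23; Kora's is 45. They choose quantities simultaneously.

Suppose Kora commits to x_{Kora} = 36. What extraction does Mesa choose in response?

Mine Mesa's profit: π = x_{Mesa}(228 − 2x_{Mesa} − x_{Kora}) − 23x_{Mesa}.
∂π/∂x_{Mesa} = 205 − 4x_{Mesa} − x_{Kora} = 0 ⇒ x_{Mesa} = 51.25 − 0.25x_{Kora}.
At x_{Kora} = 36: x_{Mesa} = 51.25 − 0.25·36 = 42.25.

42.25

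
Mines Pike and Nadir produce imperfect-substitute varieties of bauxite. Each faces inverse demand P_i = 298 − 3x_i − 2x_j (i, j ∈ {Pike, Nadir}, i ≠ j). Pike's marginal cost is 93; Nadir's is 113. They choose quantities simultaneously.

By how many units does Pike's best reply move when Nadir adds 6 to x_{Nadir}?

-2

Mine Pike's profit: π = x_{Pike}(298 − 3x_{Pike} − 2x_{Nadir}) − 93x_{Pike}.
∂π/∂x_{Pike} = 205 − 6x_{Pike} − 2x_{Nadir} = 0 ⇒ x_{Pike} = 205/6 − (1/3)x_{Nadir}.
The reaction-function slope is −1/3, so a 6-unit rise in x_{Nadir} moves x_{Pike} by −1/3 × 6 = −2. Pike's best response falls — the actions are strategic substitutes.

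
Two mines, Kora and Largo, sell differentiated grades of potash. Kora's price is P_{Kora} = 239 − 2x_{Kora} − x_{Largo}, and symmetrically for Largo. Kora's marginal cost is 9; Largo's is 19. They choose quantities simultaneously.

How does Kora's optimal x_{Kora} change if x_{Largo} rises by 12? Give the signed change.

Mine Kora's profit: π = x_{Kora}(239 − 2x_{Kora} − x_{Largo}) − 9x_{Kora}.
∂π/∂x_{Kora} = 230 − 4x_{Kora} − x_{Largo} = 0 ⇒ x_{Kora} = 57.5 − 0.25x_{Largo}.
The reaction-function slope is −0.25, so a 12-unit rise in x_{Largo} moves x_{Kora} by −0.25 × 12 = −3. Kora's best response falls — the actions are strategic substitutes.

-3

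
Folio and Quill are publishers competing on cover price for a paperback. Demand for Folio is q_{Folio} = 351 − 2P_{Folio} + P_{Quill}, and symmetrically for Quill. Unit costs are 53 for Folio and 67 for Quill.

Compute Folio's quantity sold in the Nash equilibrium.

Folio's profit: π = (P_{Folio} − 53)(351 − 2P_{Folio} + P_{Quill}).
∂π/∂P_{Folio} = 457 − 4P_{Folio} + P_{Quill} = 0 ⇒ P_{Folio} = 114.25 + 0.25P_{Quill}.
Similarly P_{Quill} = 121.25 + 0.25P_{Folio}.
Solving the two reaction functions simultaneously: (1 − (0.25)(0.25))P_{Folio} = 114.25 + 0.25·121.25, so 0.9375P_{Folio} = 144.5625 and P_{Folio} = 154.2.
Then P_{Quill} = 121.25 + 0.25·154.2 = 159.8.
q_{Folio} = 351 − 2·154.2 + 159.8 = 202.4.

202.4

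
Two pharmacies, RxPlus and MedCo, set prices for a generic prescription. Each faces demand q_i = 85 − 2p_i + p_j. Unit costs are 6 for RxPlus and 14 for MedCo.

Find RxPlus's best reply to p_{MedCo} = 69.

41.5

RxPlus's profit: π = (p_{RxPlus} − 6)(85 − 2p_{RxPlus} + p_{MedCo}).
∂π/∂p_{RxPlus} = 97 − 4p_{RxPlus} + p_{MedCo} = 0 ⇒ p_{RxPlus} = 24.25 + 0.25p_{MedCo}.
At p_{MedCo} = 69: p_{RxPlus} = 24.25 + 0.25·69 = 41.5.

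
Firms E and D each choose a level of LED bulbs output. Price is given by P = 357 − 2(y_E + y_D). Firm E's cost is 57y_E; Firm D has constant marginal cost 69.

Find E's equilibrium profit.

Firm E's profit: π = y_E(357 − 2(y_E + y_D)) − 57y_E.
∂π/∂y_E = 300 − 4y_E − 2y_D = 0, so y_E = 75 − 0.5y_D.
By the same steps for D: y_D = 72 − 0.5y_E.
Solving the two reaction functions simultaneously: (1 − (−0.5)(−0.5))y_E = 75 − 0.5·72, so 0.75y_E = 39 and y_E = 52.
Then y_D = 72 − 0.5·52 = 46.
Price P = 357 − 2·98 = 161.
E's profit: (161 − 57)·52 = 5408.

5408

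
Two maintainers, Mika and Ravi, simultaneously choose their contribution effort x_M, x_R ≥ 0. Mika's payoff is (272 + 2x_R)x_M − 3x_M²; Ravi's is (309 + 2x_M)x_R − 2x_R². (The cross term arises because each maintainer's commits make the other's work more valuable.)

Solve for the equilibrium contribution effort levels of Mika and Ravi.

85.3, 119.9

Expanding Mika's payoff: 272x_M + 2x_Rx_M − 3x_M².
∂π/∂x_M = 272 + 2x_R − 6x_M = 0, so x_M = 136/3 + (1/3)x_R.
Likewise for Ravi: x_R = 77.25 + 0.5x_M.
Substituting the second reaction function into the first: x_M = 136/3 + (1/3)(77.25 + 0.5x_M), which gives (5/6)x_M = 853/12 ⇒ x_M = 85.3.
Then x_R = 77.25 + 0.5·85.3 = 119.9.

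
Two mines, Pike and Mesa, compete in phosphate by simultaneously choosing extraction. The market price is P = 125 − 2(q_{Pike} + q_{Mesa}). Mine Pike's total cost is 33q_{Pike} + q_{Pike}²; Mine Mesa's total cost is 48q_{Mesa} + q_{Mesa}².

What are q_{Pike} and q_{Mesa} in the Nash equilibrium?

Mine Pike's profit: π = q_{Pike}(125 − 2(q_{Pike} + q_{Mesa})) − 33q_{Pike} − q_{Pike}².
∂π/∂q_{Pike} = 92 − 6q_{Pike} − 2q_{Mesa} = 0, so q_{Pike} = 46/3 − (1/3)q_{Mesa}.
By the same steps for Mesa: q_{Mesa} = 77/6 − (1/3)q_{Pike}.
Solving the two reaction functions simultaneously: (1 − (−1/3)(−1/3))q_{Pike} = 46/3 − (1/3)·(77/6), so (8/9)q_{Pike} = 199/18 and q_{Pike} = 12.4375.
Then q_{Mesa} = 77/6 − (1/3)·12.4375 = 8.6875.

12.4375, 8.6875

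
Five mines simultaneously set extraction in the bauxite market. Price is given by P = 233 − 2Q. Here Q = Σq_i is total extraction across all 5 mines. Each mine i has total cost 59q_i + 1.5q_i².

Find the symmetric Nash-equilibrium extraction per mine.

A representative mine's profit is π_i = q_i(233 − 2Q) − 59q_i − 1.5q_i², with Q = q_i + Σ_{j≠i} q_j.
First-order condition: 174 − 7q_i − 2Σ_{j≠i} q_j = 0.
With identical mines, set every q_j = q: then 174 − 7q − 8q = 0, i.e. q = 174/15 = 11.6.

11.6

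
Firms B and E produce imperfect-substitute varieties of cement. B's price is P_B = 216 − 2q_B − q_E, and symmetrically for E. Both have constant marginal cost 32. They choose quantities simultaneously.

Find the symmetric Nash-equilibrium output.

36.8

Firm B's profit: π = q_B(216 − 2q_B − q_E) − 32q_B.
∂π/∂q_B = 184 − 4q_B − q_E = 0 ⇒ q_B = 46 − 0.25q_E.
Setting q_B = q_E in the reaction function: q_B = 46 − 0.25q_B, so q_B = 46 / 1.25 = 36.8.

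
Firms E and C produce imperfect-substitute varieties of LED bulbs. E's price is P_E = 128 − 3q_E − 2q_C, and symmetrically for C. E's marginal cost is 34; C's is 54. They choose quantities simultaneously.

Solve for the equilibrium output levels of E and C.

13, 8

Firm E's profit: π = q_E(128 − 3q_E − 2q_C) − 34q_E.
∂π/∂q_E = 94 − 6q_E − 2q_C = 0 ⇒ q_E = 47/3 − (1/3)q_C.
Similarly q_C = 37/3 − (1/3)q_E.
Substituting the second reaction function into the first: q_E = 47/3 − (1/3)(37/3 − (1/3)q_E), which gives (8/9)q_E = 104/9 ⇒ q_E = 13.
Then q_C = 37/3 − (1/3)·13 = 8.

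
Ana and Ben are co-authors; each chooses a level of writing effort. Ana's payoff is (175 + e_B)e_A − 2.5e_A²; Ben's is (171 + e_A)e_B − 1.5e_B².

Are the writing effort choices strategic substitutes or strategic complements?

Expanding Ana's payoff: 175e_A + e_Be_A − 2.5e_A².
∂π/∂e_A = 175 + e_B − 5e_A = 0, so e_A = 35 + 0.2e_B.
The best-response slope de_A/de_B = 0.2 > 0: the reaction function is upward-sloping, so the choices are strategic complements.

strategic complements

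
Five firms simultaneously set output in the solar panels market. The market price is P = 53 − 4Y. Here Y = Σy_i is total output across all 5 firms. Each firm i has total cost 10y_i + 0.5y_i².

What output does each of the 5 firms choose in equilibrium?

A representative firm's profit is π_i = y_i(53 − 4Y) − 10y_i − 0.5y_i², with Y = y_i + Σ_{j≠i} y_j.
First-order condition: 43 − 9y_i − 4Σ_{j≠i} y_j = 0.
With identical firms, set every y_j = y: then 43 − 9y − 16y = 0, i.e. y = 43/25 = 1.72.

1.72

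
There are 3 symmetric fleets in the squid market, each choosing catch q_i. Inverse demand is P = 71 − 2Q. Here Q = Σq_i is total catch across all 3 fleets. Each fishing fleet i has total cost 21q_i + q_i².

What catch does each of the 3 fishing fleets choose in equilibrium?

A representative fishing fleet's profit is π_i = q_i(71 − 2Q) − 21q_i − q_i², with Q = q_i + Σ_{j≠i} q_j.
First-order condition: 50 − 6q_i − 2Σ_{j≠i} q_j = 0.
With identical fishing fleets, set every q_j = q: then 50 − 6q − 4q = 0, i.e. q = 50/10 = 5.

5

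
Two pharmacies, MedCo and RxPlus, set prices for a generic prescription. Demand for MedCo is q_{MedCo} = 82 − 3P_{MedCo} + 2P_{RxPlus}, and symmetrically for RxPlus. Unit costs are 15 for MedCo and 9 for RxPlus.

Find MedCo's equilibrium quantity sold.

MedCo's profit: π = (P_{MedCo} − 15)(82 − 3P_{MedCo} + 2P_{RxPlus}).
∂π/∂P_{MedCo} = 127 − 6P_{MedCo} + 2P_{RxPlus} = 0 ⇒ P_{MedCo} = 127/6 + (1/3)P_{RxPlus}.
Similarly P_{RxPlus} = 109/6 + (1/3)P_{MedCo}.
Plugging P_{RxPlus} into MedCo's best response: P_{MedCo} = 127/6 + (1/3)(109/6 + (1/3)P_{MedCo}) ⇒ (8/9)P_{MedCo} = 245/9, so P_{MedCo} = 30.625.
Then P_{RxPlus} = 109/6 + (1/3)·30.625 = 28.375.
q_{MedCo} = 82 − 3·30.625 + 2·28.375 = 46.875.

46.875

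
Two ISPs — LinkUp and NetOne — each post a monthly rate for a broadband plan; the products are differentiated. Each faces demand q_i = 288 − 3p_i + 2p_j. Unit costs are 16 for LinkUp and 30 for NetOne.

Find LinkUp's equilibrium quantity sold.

211.875

LinkUp's profit: π = (p_{LinkUp} − 16)(288 − 3p_{LinkUp} + 2p_{NetOne}).
∂π/∂p_{LinkUp} = 336 − 6p_{LinkUp} + 2p_{NetOne} = 0 ⇒ p_{LinkUp} = 56 + (1/3)p_{NetOne}.
Similarly p_{NetOne} = 63 + (1/3)p_{LinkUp}.
Plugging p_{NetOne} into LinkUp's best response: p_{LinkUp} = 56 + (1/3)(63 + (1/3)p_{LinkUp}) ⇒ (8/9)p_{LinkUp} = 77, so p_{LinkUp} = 86.625.
Then p_{NetOne} = 63 + (1/3)·86.625 = 91.875.
q_{LinkUp} = 288 − 3·86.625 + 2·91.875 = 211.875.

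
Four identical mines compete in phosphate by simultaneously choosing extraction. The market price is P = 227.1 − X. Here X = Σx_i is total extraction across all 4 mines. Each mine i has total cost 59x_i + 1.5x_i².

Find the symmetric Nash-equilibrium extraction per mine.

21.0125

A representative mine's profit is π_i = x_i(227.1 − X) − 59x_i − 1.5x_i², with X = x_i + Σ_{j≠i} x_j.
First-order condition: 168.1 − 5x_i − Σ_{j≠i} x_j = 0.
With identical mines, set every x_j = x: then 168.1 − 5x − 3x = 0, i.e. x = 168.1/8 = 21.0125.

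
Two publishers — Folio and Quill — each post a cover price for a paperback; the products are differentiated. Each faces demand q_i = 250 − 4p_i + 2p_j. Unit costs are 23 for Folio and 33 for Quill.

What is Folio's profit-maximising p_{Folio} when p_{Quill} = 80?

Folio's profit: π = (p_{Folio} − 23)(250 − 4p_{Folio} + 2p_{Quill}).
∂π/∂p_{Folio} = 342 − 8p_{Folio} + 2p_{Quill} = 0 ⇒ p_{Folio} = 42.75 + 0.25p_{Quill}.
At p_{Quill} = 80: p_{Folio} = 42.75 + 0.25·80 = 62.75.

62.75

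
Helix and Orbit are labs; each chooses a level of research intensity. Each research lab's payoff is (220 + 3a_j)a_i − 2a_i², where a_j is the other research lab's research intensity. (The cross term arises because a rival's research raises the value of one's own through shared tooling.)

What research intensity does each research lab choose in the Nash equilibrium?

Helix's payoff is (220 + 3a_O)a_H − 2a_H².
∂π/∂a_H = 220 + 3a_O − 4a_H = 0, so a_H = 55 + 0.75a_O.
Setting a_H = a_O in the reaction function: a_H = 55 + 0.75a_H, so a_H = 55 / 0.25 = 220.

220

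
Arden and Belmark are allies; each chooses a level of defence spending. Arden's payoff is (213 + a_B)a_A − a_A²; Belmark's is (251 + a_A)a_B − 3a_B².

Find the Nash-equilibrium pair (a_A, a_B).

Expanding Arden's payoff: 213a_A + a_Ba_A − a_A².
∂π/∂a_A = 213 + a_B − 2a_A = 0, so a_A = 106.5 + 0.5a_B.
Likewise for Belmark: a_B = 251/6 + (1/6)a_A.
Plugging a_B into Arden's best response: a_A = 106.5 + 0.5(251/6 + (1/6)a_A) ⇒ (11/12)a_A = 1529/12, so a_A = 139.
Then a_B = 251/6 + (1/6)·139 = 65.

139, 65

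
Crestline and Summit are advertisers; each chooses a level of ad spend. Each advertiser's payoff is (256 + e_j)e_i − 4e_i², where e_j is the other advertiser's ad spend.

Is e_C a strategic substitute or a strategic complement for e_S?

strategic complements

Crestline's payoff is (256 + e_S)e_C − 4e_C².
∂π/∂e_C = 256 + e_S − 8e_C = 0, so e_C = 32 + 0.125e_S.
The best-response slope de_C/de_S = 0.125 > 0: the reaction function is upward-sloping, so the choices are strategic complements.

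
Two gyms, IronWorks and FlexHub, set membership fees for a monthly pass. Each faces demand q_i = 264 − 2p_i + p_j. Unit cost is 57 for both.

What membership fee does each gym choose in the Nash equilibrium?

IronWorks's profit: π = (p_{IronWorks} − 57)(264 − 2p_{IronWorks} + p_{FlexHub}).
∂π/∂p_{IronWorks} = 378 − 4p_{IronWorks} + p_{FlexHub} = 0 ⇒ p_{IronWorks} = 94.5 + 0.25p_{FlexHub}.
Setting p_{IronWorks} = p_{FlexHub} in the reaction function: p_{IronWorks} = 94.5 + 0.25p_{IronWorks}, so p_{IronWorks} = 94.5 / 0.75 = 126.

126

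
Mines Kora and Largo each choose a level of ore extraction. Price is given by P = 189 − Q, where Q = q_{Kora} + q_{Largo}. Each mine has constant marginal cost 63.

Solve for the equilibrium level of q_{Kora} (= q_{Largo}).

Mine Kora's profit: π = q_{Kora}(189 − (q_{Kora} + q_{Largo})) − 63q_{Kora}.
∂π/∂q_{Kora} = 126 − 2q_{Kora} − q_{Largo} = 0, so q_{Kora} = 63 − 0.5q_{Largo}.
The game is symmetric, so in equilibrium q_{Largo} = q_{Kora}: the reaction function gives 1.5q_{Kora} = 63, hence q_{Kora} = 42.

42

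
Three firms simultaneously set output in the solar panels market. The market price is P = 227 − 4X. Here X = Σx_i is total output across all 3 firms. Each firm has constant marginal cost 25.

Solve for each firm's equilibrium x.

A representative firm's profit is π_i = x_i(227 − 4X) − 25x_i, with X = x_i + Σ_{j≠i} x_j.
First-order condition: 202 − 8x_i − 4Σ_{j≠i} x_j = 0.
In a symmetric equilibrium every firm chooses the same x, so Σ_{j≠i} x_j = 2x. The condition becomes 202 − 16x = 0, giving x = 202/16 = 12.625.

12.625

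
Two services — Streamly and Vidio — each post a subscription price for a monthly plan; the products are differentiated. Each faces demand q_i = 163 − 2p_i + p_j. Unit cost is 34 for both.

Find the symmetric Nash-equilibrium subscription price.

Streamly's profit: π = (p_{Streamly} − 34)(163 − 2p_{Streamly} + p_{Vidio}).
∂π/∂p_{Streamly} = 231 − 4p_{Streamly} + p_{Vidio} = 0 ⇒ p_{Streamly} = 57.75 + 0.25p_{Vidio}.
By symmetry p_{Vidio} = p_{Streamly}; substituting into the reaction function, 0.75p_{Streamly} = 57.75 and p_{Streamly} = 77.

77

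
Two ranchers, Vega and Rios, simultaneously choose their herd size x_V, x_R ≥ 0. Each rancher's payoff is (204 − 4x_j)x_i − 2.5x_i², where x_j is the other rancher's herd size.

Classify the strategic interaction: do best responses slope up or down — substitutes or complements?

strategic substitutes

Vega's payoff is (204 − 4x_R)x_V − 2.5x_V².
∂π/∂x_V = 204 − 4x_R − 5x_V = 0, so x_V = 40.8 − 0.8x_R.
The best-response slope dx_V/dx_R = −0.8 < 0: the reaction function is downward-sloping, so the choices are strategic substitutes.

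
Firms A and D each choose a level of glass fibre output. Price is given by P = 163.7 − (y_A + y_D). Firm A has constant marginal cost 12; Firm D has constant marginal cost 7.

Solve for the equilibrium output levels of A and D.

48.9, 53.9

Firm A's profit: π = y_A(163.7 − (y_A + y_D)) − 12y_A.
∂π/∂y_A = 151.7 − 2y_A − y_D = 0, so y_A = 75.85 − 0.5y_D.
By the same steps for D: y_D = 78.35 − 0.5y_A.
Plugging y_D into A's best response: y_A = 75.85 − 0.5(78.35 − 0.5y_A) ⇒ 0.75y_A = 36.675, so y_A = 48.9.
Then y_D = 78.35 − 0.5·48.9 = 53.9.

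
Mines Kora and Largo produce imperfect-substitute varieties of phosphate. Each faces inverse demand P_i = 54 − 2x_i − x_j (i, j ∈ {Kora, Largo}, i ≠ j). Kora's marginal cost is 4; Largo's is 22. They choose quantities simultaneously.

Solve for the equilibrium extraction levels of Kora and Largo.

11.2, 5.2

Mine Kora's profit: π = x_{Kora}(54 − 2x_{Kora} − x_{Largo}) − 4x_{Kora}.
∂π/∂x_{Kora} = 50 − 4x_{Kora} − x_{Largo} = 0 ⇒ x_{Kora} = 12.5 − 0.25x_{Largo}.
Similarly x_{Largo} = 8 − 0.25x_{Kora}.
Plugging x_{Largo} into Kora's best response: x_{Kora} = 12.5 − 0.25(8 − 0.25x_{Kora}) ⇒ 0.9375x_{Kora} = 10.5, so x_{Kora} = 11.2.
Then x_{Largo} = 8 − 0.25·11.2 = 5.2.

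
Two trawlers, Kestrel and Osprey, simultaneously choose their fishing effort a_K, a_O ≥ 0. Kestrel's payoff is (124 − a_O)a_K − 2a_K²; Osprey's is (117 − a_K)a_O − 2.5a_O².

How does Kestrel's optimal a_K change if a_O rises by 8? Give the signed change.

Expanding Kestrel's payoff: 124a_K − a_Oa_K − 2a_K².
∂π/∂a_K = 124 − a_O − 4a_K = 0, so a_K = 31 − 0.25a_O.
The reaction-function slope is −0.25, so an 8-unit rise in a_O moves a_K by −0.25 × 8 = −2. Kestrel's best response falls — the actions are strategic substitutes.

-2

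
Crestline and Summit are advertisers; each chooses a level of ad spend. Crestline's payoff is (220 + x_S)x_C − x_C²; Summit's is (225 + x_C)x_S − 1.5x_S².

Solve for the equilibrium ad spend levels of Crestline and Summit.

Expanding Crestline's payoff: 220x_C + x_Sx_C − x_C².
∂π/∂x_C = 220 + x_S − 2x_C = 0, so x_C = 110 + 0.5x_S.
Likewise for Summit: x_S = 75 + (1/3)x_C.
Solving the two reaction functions simultaneously: (1 − (0.5)(1/3))x_C = 110 + 0.5·75, so (5/6)x_C = 147.5 and x_C = 177.
Then x_S = 75 + (1/3)·177 = 134.

177, 134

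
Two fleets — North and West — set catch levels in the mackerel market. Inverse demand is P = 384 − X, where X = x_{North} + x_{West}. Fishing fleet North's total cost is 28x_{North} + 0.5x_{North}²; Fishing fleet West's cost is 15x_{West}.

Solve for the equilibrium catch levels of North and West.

Fishing fleet North's profit: π = x_{North}(384 − (x_{North} + x_{West})) − 28x_{North} − 0.5x_{North}².
∂π/∂x_{North} = 356 − 3x_{North} − x_{West} = 0, so x_{North} = 356/3 − (1/3)x_{West}.
For West: ∂π/∂x_{West} = 369 − 2x_{West} − x_{North} = 0 ⇒ x_{West} = 184.5 − 0.5x_{North}.
Solving the two reaction functions simultaneously: (1 − (−1/3)(−0.5))x_{North} = 356/3 − (1/3)·184.5, so (5/6)x_{North} = 343/6 and x_{North} = 68.6.
Then x_{West} = 184.5 − 0.5·68.6 = 150.2.

68.6, 150.2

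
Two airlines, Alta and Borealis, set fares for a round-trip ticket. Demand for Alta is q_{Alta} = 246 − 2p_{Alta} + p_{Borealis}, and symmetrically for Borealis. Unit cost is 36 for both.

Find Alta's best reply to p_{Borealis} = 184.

Alta's profit: π = (p_{Alta} − 36)(246 − 2p_{Alta} + p_{Borealis}).
∂π/∂p_{Alta} = 318 − 4p_{Alta} + p_{Borealis} = 0 ⇒ p_{Alta} = 79.5 + 0.25p_{Borealis}.
At p_{Borealis} = 184: p_{Alta} = 79.5 + 0.25·184 = 125.5.

125.5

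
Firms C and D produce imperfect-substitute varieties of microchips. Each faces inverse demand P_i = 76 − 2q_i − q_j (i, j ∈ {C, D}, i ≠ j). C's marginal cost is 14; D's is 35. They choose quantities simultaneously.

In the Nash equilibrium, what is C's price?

41.6

Firm C's profit: π = q_C(76 − 2q_C − q_D) − 14q_C.
∂π/∂q_C = 62 − 4q_C − q_D = 0 ⇒ q_C = 15.5 − 0.25q_D.
Similarly q_D = 10.25 − 0.25q_C.
Solving the two reaction functions simultaneously: (1 − (−0.25)(−0.25))q_C = 15.5 − 0.25·10.25, so 0.9375q_C = 12.9375 and q_C = 13.8.
Then q_D = 10.25 − 0.25·13.8 = 6.8.
P_C = 76 − 2·13.8 − 6.8 = 41.6.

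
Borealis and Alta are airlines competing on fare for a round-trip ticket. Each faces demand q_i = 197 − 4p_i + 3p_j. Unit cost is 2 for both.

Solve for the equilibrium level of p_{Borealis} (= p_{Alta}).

Borealis's profit: π = (p_{Borealis} − 2)(197 − 4p_{Borealis} + 3p_{Alta}).
∂π/∂p_{Borealis} = 205 − 8p_{Borealis} + 3p_{Alta} = 0 ⇒ p_{Borealis} = 25.625 + 0.375p_{Alta}.
By symmetry p_{Alta} = p_{Borealis}; substituting into the reaction function, 0.625p_{Borealis} = 25.625 and p_{Borealis} = 41.

41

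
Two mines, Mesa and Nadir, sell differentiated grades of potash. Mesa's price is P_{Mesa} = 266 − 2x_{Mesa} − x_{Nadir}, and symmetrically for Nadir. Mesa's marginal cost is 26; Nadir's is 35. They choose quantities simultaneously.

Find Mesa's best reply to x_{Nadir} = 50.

Mine Mesa's profit: π = x_{Mesa}(266 − 2x_{Mesa} − x_{Nadir}) − 26x_{Mesa}.
∂π/∂x_{Mesa} = 240 − 4x_{Mesa} − x_{Nadir} = 0 ⇒ x_{Mesa} = 60 − 0.25x_{Nadir}.
At x_{Nadir} = 50: x_{Mesa} = 60 − 0.25·50 = 47.5.

47.5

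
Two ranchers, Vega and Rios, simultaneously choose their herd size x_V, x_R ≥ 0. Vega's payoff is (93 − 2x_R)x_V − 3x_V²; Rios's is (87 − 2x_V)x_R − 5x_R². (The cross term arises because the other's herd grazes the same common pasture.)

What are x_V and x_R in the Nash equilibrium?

Expanding Vega's payoff: 93x_V − 2x_Rx_V − 3x_V².
∂π/∂x_V = 93 − 2x_R − 6x_V = 0, so x_V = 15.5 − (1/3)x_R.
Likewise for Rios: x_R = 8.7 − 0.2x_V.
Plugging x_R into Vega's best response: x_V = 15.5 − (1/3)(8.7 − 0.2x_V) ⇒ (14/15)x_V = 12.6, so x_V = 13.5.
Then x_R = 8.7 − 0.2·13.5 = 6.

13.5, 6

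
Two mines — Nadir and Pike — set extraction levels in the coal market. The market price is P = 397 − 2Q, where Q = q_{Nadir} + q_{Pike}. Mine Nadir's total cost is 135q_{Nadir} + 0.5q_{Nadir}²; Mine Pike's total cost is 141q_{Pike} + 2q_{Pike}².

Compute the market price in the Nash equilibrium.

Mine Nadir's profit: π = q_{Nadir}(397 − 2(q_{Nadir} + q_{Pike})) − 135q_{Nadir} − 0.5q_{Nadir}².
∂π/∂q_{Nadir} = 262 − 5q_{Nadir} − 2q_{Pike} = 0, so q_{Nadir} = 52.4 − 0.4q_{Pike}.
For Pike: ∂π/∂q_{Pike} = 256 − 8q_{Pike} − 2q_{Nadir} = 0 ⇒ q_{Pike} = 32 − 0.25q_{Nadir}.
Solving the two reaction functions simultaneously: (1 − (−0.4)(−0.25))q_{Nadir} = 52.4 − 0.4·32, so 0.9q_{Nadir} = 39.6 and q_{Nadir} = 44.
Then q_{Pike} = 32 − 0.25·44 = 21.
Equilibrium price: P = 397 − 2·65 = 267.

267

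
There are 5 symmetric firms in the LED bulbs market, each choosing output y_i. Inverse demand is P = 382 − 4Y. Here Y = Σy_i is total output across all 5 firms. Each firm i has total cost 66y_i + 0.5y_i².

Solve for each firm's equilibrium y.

12.64

A representative firm's profit is π_i = y_i(382 − 4Y) − 66y_i − 0.5y_i², with Y = y_i + Σ_{j≠i} y_j.
First-order condition: 316 − 9y_i − 4Σ_{j≠i} y_j = 0.
With identical firms, set every y_j = y: then 316 − 9y − 16y = 0, i.e. y = 316/25 = 12.64.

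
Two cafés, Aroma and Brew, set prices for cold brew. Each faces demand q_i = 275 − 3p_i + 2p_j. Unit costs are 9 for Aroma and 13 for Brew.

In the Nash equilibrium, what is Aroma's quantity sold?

Aroma's profit: π = (p_{Aroma} − 9)(275 − 3p_{Aroma} + 2p_{Brew}).
∂π/∂p_{Aroma} = 302 − 6p_{Aroma} + 2p_{Brew} = 0 ⇒ p_{Aroma} = 151/3 + (1/3)p_{Brew}.
Similarly p_{Brew} = 157/3 + (1/3)p_{Aroma}.
Substituting the second reaction function into the first: p_{Aroma} = 151/3 + (1/3)(157/3 + (1/3)p_{Aroma}), which gives (8/9)p_{Aroma} = 610/9 ⇒ p_{Aroma} = 76.25.
Then p_{Brew} = 157/3 + (1/3)·76.25 = 77.75.
q_{Aroma} = 275 − 3·76.25 + 2·77.75 = 201.75.

201.75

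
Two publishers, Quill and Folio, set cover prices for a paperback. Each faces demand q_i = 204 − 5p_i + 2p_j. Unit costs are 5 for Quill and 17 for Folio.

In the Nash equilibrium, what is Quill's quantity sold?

Quill's profit: π = (p_{Quill} − 5)(204 − 5p_{Quill} + 2p_{Folio}).
∂π/∂p_{Quill} = 229 − 10p_{Quill} + 2p_{Folio} = 0 ⇒ p_{Quill} = 22.9 + 0.2p_{Folio}.
Similarly p_{Folio} = 28.9 + 0.2p_{Quill}.
Substituting the second reaction function into the first: p_{Quill} = 22.9 + 0.2(28.9 + 0.2p_{Quill}), which gives 0.96p_{Quill} = 28.68 ⇒ p_{Quill} = 29.875.
Then p_{Folio} = 28.9 + 0.2·29.875 = 34.875.
q_{Quill} = 204 − 5·29.875 + 2·34.875 = 124.375.

124.375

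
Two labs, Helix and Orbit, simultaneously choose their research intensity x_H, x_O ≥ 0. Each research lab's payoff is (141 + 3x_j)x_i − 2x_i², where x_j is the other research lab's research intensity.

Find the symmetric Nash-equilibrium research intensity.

141

Helix's payoff is (141 + 3x_O)x_H − 2x_H².
∂π/∂x_H = 141 + 3x_O − 4x_H = 0, so x_H = 35.25 + 0.75x_O.
Setting x_H = x_O in the reaction function: x_H = 35.25 + 0.75x_H, so x_H = 35.25 / 0.25 = 141.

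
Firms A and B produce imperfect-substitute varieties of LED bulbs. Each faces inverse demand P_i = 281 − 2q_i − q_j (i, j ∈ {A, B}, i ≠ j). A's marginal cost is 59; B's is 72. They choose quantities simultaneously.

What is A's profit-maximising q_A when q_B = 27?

Firm A's profit: π = q_A(281 − 2q_A − q_B) − 59q_A.
∂π/∂q_A = 222 − 4q_A − q_B = 0 ⇒ q_A = 55.5 − 0.25q_B.
At q_B = 27: q_A = 55.5 − 0.25·27 = 48.75.

48.75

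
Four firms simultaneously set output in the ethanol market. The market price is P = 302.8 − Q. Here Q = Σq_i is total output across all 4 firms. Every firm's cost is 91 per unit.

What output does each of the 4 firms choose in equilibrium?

42.36

A representative firm's profit is π_i = q_i(302.8 − Q) − 91q_i, with Q = q_i + Σ_{j≠i} q_j.
First-order condition: 211.8 − 2q_i − Σ_{j≠i} q_j = 0.
Imposing symmetry (q_j = q for all j) turns Σ_{j≠i} q_j into 3q, so 211.8 = 5q and q = 42.36.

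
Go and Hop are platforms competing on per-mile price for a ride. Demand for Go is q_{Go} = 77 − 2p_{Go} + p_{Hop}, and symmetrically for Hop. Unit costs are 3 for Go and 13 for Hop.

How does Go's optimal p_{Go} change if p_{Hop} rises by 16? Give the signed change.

4

Go's profit: π = (p_{Go} − 3)(77 − 2p_{Go} + p_{Hop}).
∂π/∂p_{Go} = 83 − 4p_{Go} + p_{Hop} = 0 ⇒ p_{Go} = 20.75 + 0.25p_{Hop}.
The reaction-function slope is 0.25, so a 16-unit rise in p_{Hop} moves p_{Go} by 0.25 × 16 = 4. Go's best response rises — the actions are strategic complements.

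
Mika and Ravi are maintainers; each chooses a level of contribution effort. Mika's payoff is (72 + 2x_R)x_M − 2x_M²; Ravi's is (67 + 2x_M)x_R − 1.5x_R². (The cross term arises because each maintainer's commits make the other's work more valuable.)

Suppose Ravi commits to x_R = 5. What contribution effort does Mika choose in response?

Expanding Mika's payoff: 72x_M + 2x_Rx_M − 2x_M².
∂π/∂x_M = 72 + 2x_R − 4x_M = 0, so x_M = 18 + 0.5x_R.
At x_R = 5: x_M = 18 + 0.5·5 = 20.5.

20.5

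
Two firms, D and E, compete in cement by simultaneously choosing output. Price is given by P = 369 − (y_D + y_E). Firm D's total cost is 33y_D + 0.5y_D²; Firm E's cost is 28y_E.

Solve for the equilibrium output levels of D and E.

66.2, 137.4

Firm D's profit: π = y_D(369 − (y_D + y_E)) − 33y_D − 0.5y_D².
∂π/∂y_D = 336 − 3y_D − y_E = 0, so y_D = 112 − (1/3)y_E.
For E: ∂π/∂y_E = 341 − 2y_E − y_D = 0 ⇒ y_E = 170.5 − 0.5y_D.
Plugging y_E into D's best response: y_D = 112 − (1/3)(170.5 − 0.5y_D) ⇒ (5/6)y_D = 331/6, so y_D = 66.2.
Then y_E = 170.5 − 0.5·66.2 = 137.4.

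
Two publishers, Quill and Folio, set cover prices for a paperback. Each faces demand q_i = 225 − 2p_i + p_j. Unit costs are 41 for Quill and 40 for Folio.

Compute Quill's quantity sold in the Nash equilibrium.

Quill's profit: π = (p_{Quill} − 41)(225 − 2p_{Quill} + p_{Folio}).
∂π/∂p_{Quill} = 307 − 4p_{Quill} + p_{Folio} = 0 ⇒ p_{Quill} = 76.75 + 0.25p_{Folio}.
Similarly p_{Folio} = 76.25 + 0.25p_{Quill}.
Substituting the second reaction function into the first: p_{Quill} = 76.75 + 0.25(76.25 + 0.25p_{Quill}), which gives 0.9375p_{Quill} = 95.8125 ⇒ p_{Quill} = 102.2.
Then p_{Folio} = 76.25 + 0.25·102.2 = 101.8.
q_{Quill} = 225 − 2·102.2 + 101.8 = 122.4.

122.4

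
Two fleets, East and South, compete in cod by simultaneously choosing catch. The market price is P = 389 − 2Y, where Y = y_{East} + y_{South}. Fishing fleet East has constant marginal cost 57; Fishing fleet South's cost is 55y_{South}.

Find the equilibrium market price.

167

Fishing fleet East's profit: π = y_{East}(389 − 2(y_{East} + y_{South})) − 57y_{East}.
∂π/∂y_{East} = 332 − 4y_{East} − 2y_{South} = 0, so y_{East} = 83 − 0.5y_{South}.
By the same steps for South: y_{South} = 83.5 − 0.5y_{East}.
Solving the two reaction functions simultaneously: (1 − (−0.5)(−0.5))y_{East} = 83 − 0.5·83.5, so 0.75y_{East} = 41.25 and y_{East} = 55.
Then y_{South} = 83.5 − 0.5·55 = 56.
Equilibrium price: P = 389 − 2·111 = 167.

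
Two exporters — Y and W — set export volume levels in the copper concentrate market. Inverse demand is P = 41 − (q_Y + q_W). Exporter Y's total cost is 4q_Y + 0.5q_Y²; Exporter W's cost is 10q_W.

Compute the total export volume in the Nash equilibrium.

19.8

Exporter Y's profit: π = q_Y(41 − (q_Y + q_W)) − 4q_Y − 0.5q_Y².
∂π/∂q_Y = 37 − 3q_Y − q_W = 0, so q_Y = 37/3 − (1/3)q_W.
For W: ∂π/∂q_W = 31 − 2q_W − q_Y = 0 ⇒ q_W = 15.5 − 0.5q_Y.
Plugging q_W into Y's best response: q_Y = 37/3 − (1/3)(15.5 − 0.5q_Y) ⇒ (5/6)q_Y = 43/6, so q_Y = 8.6.
Then q_W = 15.5 − 0.5·8.6 = 11.2.
Total export volume: 8.6 + 11.2 = 19.8.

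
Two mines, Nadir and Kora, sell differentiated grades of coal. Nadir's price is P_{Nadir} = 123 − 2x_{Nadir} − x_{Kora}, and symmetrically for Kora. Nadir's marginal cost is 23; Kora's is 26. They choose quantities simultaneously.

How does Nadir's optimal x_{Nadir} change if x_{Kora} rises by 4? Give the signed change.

Mine Nadir's profit: π = x_{Nadir}(123 − 2x_{Nadir} − x_{Kora}) − 23x_{Nadir}.
∂π/∂x_{Nadir} = 100 − 4x_{Nadir} − x_{Kora} = 0 ⇒ x_{Nadir} = 25 − 0.25x_{Kora}.
The reaction-function slope is −0.25, so a 4-unit rise in x_{Kora} moves x_{Nadir} by −0.25 × 4 = −1. Nadir's best response falls — the actions are strategic substitutes.

-1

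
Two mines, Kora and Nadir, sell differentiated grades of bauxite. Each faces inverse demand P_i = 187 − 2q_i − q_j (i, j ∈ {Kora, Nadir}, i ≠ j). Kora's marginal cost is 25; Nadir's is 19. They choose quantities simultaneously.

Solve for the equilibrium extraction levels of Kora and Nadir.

32, 34

Mine Kora's profit: π = q_{Kora}(187 − 2q_{Kora} − q_{Nadir}) − 25q_{Kora}.
∂π/∂q_{Kora} = 162 − 4q_{Kora} − q_{Nadir} = 0 ⇒ q_{Kora} = 40.5 − 0.25q_{Nadir}.
Similarly q_{Nadir} = 42 − 0.25q_{Kora}.
Substituting the second reaction function into the first: q_{Kora} = 40.5 − 0.25(42 − 0.25q_{Kora}), which gives 0.9375q_{Kora} = 30 ⇒ q_{Kora} = 32.
Then q_{Nadir} = 42 − 0.25·32 = 34.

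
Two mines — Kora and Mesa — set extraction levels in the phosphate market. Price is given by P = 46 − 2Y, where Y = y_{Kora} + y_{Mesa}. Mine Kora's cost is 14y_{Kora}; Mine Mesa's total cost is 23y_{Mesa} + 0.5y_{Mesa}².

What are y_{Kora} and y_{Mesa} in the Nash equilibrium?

7.125, 1.75

Mine Kora's profit: π = y_{Kora}(46 − 2(y_{Kora} + y_{Mesa})) − 14y_{Kora}.
∂π/∂y_{Kora} = 32 − 4y_{Kora} − 2y_{Mesa} = 0, so y_{Kora} = 8 − 0.5y_{Mesa}.
For Mesa: ∂π/∂y_{Mesa} = 23 − 5y_{Mesa} − 2y_{Kora} = 0 ⇒ y_{Mesa} = 4.6 − 0.4y_{Kora}.
Substituting the second reaction function into the first: y_{Kora} = 8 − 0.5(4.6 − 0.4y_{Kora}), which gives 0.8y_{Kora} = 5.7 ⇒ y_{Kora} = 7.125.
Then y_{Mesa} = 4.6 − 0.4·7.125 = 1.75.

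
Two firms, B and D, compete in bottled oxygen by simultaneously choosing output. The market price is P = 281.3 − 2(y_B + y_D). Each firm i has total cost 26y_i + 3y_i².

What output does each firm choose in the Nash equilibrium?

Firm B's profit: π = y_B(281.3 − 2(y_B + y_D)) − 26y_B − 3y_B².
∂π/∂y_B = 255.3 − 10y_B − 2y_D = 0, so y_B = 25.53 − 0.2y_D.
The game is symmetric, so in equilibrium y_D = y_B: the reaction function gives 1.2y_B = 25.53, hence y_B = 21.275.

21.275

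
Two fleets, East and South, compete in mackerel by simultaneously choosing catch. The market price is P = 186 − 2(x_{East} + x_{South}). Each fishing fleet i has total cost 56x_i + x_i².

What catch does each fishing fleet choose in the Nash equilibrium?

Fishing fleet East's profit: π = x_{East}(186 − 2(x_{East} + x_{South})) − 56x_{East} − x_{East}².
∂π/∂x_{East} = 130 − 6x_{East} − 2x_{South} = 0, so x_{East} = 65/3 − (1/3)x_{South}.
Setting x_{East} = x_{South} in the reaction function: x_{East} = 65/3 − (1/3)x_{East}, so x_{East} = (65/3) / (4/3) = 16.25.

16.25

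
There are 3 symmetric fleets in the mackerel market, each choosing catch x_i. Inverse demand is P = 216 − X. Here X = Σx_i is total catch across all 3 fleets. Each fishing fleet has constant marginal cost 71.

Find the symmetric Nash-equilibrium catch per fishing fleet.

A representative fishing fleet's profit is π_i = x_i(216 − X) − 71x_i, with X = x_i + Σ_{j≠i} x_j.
First-order condition: 145 − 2x_i − Σ_{j≠i} x_j = 0.
With identical fishing fleets, set every x_j = x: then 145 − 2x − 2x = 0, i.e. x = 145/4 = 36.25.

36.25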